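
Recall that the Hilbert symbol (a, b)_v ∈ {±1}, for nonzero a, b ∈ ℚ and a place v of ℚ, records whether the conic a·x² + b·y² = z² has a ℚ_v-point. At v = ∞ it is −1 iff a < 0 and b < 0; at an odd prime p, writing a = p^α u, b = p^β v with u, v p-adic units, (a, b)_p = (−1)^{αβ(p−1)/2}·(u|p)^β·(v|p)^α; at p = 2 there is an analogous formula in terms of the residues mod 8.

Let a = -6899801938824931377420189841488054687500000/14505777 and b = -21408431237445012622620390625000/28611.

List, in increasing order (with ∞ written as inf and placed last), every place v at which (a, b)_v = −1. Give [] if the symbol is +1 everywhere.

[11, 31, 37, 43, 53, inf]

(a, b) ≡ (-2432043966, -580382) mod (ℚ^×)²; places V = {2, 3, 5, 7, 11, 13, 17, 19, 23, 31, 37, 43, 53, ∞}.
(a,b)_5: α=12, u≡4; β=10, v≡2 (mod 5); (4|5)=+1, (2|5)=-1; sign (−1)^0·+1^10·-1^12 = +1.
(a,b)_53: α=3, u≡49; β=2, v≡32 (mod 53); (49|53)=+1, (32|53)=-1; sign (−1)^0·+1^2·-1^3 = -1.
(a,b)_2: α=5, β=3; u≡1, v≡1 (mod 8); ε(u)ε(v)=0·0, αω(v)=5·0, βω(u)=3·0; sum ≡ 0  ⇒  +1.
(a,b)_11: α=-1, u≡9; β=-1, v≡3 (mod 11); (9|11)=+1, (3|11)=+1; sign (−1)^1·+1^-1·+1^-1 = -1.
(a,b)_19: α=3, u≡14; β=2, v≡4 (mod 19); (14|19)=-1, (4|19)=+1; sign (−1)^0·-1^2·+1^3 = +1.
(a,b)_37: α=1, u≡7; β=1, v≡31 (mod 37); (7|37)=+1, (31|37)=-1; sign (−1)^0·+1^1·-1^1 = -1.
(a,b)_23: α=1, u≡3; β=1, v≡14 (mod 23); (3|23)=+1, (14|23)=-1; sign (−1)^1·+1^1·-1^1 = +1.
(a,b)_17: α=-2, u≡8; β=-2, v≡8 (mod 17); (8|17)=+1, (8|17)=+1; sign (−1)^0·+1^-2·+1^-2 = +1.
(a,b)_3: α=-3, u≡2; β=-2, v≡1 (mod 3); (2|3)=-1, (1|3)=+1; sign (−1)^0·-1^-2·+1^-3 = +1.
(a,b)_13: α=-2, u≡4; β=0, v≡10 (mod 13); (4|13)=+1, (10|13)=+1; sign (−1)^0·+1^0·+1^-2 = +1.
(a,b)_∞: sgn(-2432043966)=−, sgn(-580382)=−, so -1.
(a,b)_7: α=12, u≡6; β=8, v≡4 (mod 7); (6|7)=-1, (4|7)=+1; sign (−1)^0·-1^8·+1^12 = +1.
(a,b)_43: α=3, u≡5; β=2, v≡7 (mod 43); (5|43)=-1, (7|43)=-1; sign (−1)^0·-1^2·-1^3 = -1.
(a,b)_31: α=4, u≡13; β=3, v≡19 (mod 31); (13|31)=-1, (19|31)=+1; sign (−1)^0·-1^3·+1^4 = -1.
|Ram(-2432043966, -580382)| = 6, even; anisotropic at {11, 31, 37, 43, 53, ∞}.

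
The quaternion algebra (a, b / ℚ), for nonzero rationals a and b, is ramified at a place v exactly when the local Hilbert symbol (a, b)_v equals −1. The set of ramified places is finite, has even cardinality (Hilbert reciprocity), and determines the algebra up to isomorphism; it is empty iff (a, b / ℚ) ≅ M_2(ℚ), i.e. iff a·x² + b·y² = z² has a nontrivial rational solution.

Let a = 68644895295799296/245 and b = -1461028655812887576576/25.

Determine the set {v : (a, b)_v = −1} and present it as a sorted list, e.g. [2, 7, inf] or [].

Mod squares: a ≡ 155, b ≡ -158286. Check v ∈ {∞, 2, 3, 5, 7, 23, 31, 37}.
v=5: a=5^-1·(≡4), b=5^-2·(≡4) mod 5; (4|5)=+1, (4|5)=+1; (−1)^{-1·-2·2}·(+1)^-2·(+1)^-1 = +1.
v=23: a=23^2·(≡15), b=23^3·(≡4) mod 23; (15|23)=-1, (4|23)=+1; (−1)^{2·3·11}·(-1)^3·(+1)^2 = -1.
v=37: a=37^2·(≡21), b=37^3·(≡15) mod 37; (21|37)=+1, (15|37)=-1; (−1)^{2·3·18}·(+1)^3·(-1)^2 = +1.
v=31: a=31^1·(≡14), b=31^1·(≡18) mod 31; (14|31)=+1, (18|31)=+1; (−1)^{1·1·15}·(+1)^1·(+1)^1 = -1.
v=7: a=7^-2·(≡1), b=7^4·(≡6) mod 7; (1|7)=+1, (6|7)=-1; (−1)^{-2·4·3}·(+1)^4·(-1)^-2 = +1.
v=3: a=3^6·(≡2), b=3^5·(≡2) mod 3; (2|3)=-1, (2|3)=-1; (−1)^{6·5·1}·(-1)^5·(-1)^6 = -1.
v=∞: 155 > 0 and -158286 < 0  ⇒  (a,b)_∞ = +1.
v=2: v_2(a)=22, v_2(b)=17; units ≡ 3, 1 (mod 8); ε·ε+αω+βω = 1·0+22·0+17·1 ≡ 1  ⇒  (a,b)_2 = -1.
(155, -158286 / ℚ) ramifies at {2, 3, 23, 31}: a division algebra.

[2, 3, 23, 31]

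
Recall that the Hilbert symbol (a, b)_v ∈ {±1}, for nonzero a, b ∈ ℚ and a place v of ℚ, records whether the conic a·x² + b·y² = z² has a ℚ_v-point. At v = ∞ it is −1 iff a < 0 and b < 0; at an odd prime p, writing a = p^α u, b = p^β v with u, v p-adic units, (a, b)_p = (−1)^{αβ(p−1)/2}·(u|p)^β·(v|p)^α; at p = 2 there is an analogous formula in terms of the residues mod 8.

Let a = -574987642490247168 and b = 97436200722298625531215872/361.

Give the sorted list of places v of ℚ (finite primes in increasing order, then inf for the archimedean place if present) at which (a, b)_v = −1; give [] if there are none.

(a, b) ≡ (-49062, 199777578) mod (ℚ^×)²; places V = {2, 3, 7, 11, 13, 17, 19, 29, 31, 37, ∞}.
(a,b)_13: α=1, u≡10; β=1, v≡8 (mod 13); (10|13)=+1, (8|13)=-1; sign (−1)^0·+1^1·-1^1 = -1.
(a,b)_17: α=3, u≡8; β=4, v≡16 (mod 17); (8|17)=+1, (16|17)=+1; sign (−1)^0·+1^4·+1^3 = +1.
(a,b)_19: α=0, u≡18; β=-2, v≡1 (mod 19); (18|19)=-1, (1|19)=+1; sign (−1)^0·-1^-2·+1^0 = +1.
(a,b)_37: α=1, u≡22; β=1, v≡3 (mod 37); (22|37)=-1, (3|37)=+1; sign (−1)^0·-1^1·+1^1 = -1.
(a,b)_3: α=1, u≡2; β=3, v≡2 (mod 3); (2|3)=-1, (2|3)=-1; sign (−1)^1·-1^3·-1^1 = -1.
(a,b)_29: α=2, u≡1; β=3, v≡14 (mod 29); (1|29)=+1, (14|29)=-1; sign (−1)^0·+1^3·-1^2 = +1.
(a,b)_31: α=2, u≡15; β=3, v≡24 (mod 31); (15|31)=-1, (24|31)=-1; sign (−1)^0·-1^3·-1^2 = -1.
(a,b)_2: α=11, β=15; u≡5, v≡5 (mod 8); ε(u)ε(v)=0·0, αω(v)=11·1, βω(u)=15·1; sum ≡ 0  ⇒  +1.
(a,b)_7: α=2, u≡1; β=3, v≡6 (mod 7); (1|7)=+1, (6|7)=-1; sign (−1)^0·+1^3·-1^2 = +1.
(a,b)_11: α=0, u≡5; β=1, v≡4 (mod 11); (5|11)=+1, (4|11)=+1; sign (−1)^0·+1^1·+1^0 = +1.
(a,b)_∞: sgn(-49062)=−, sgn(199777578)=+, so +1.
|Ram(-49062, 199777578)| = 4, even; anisotropic at {3, 13, 31, 37}.

[3, 13, 31, 37]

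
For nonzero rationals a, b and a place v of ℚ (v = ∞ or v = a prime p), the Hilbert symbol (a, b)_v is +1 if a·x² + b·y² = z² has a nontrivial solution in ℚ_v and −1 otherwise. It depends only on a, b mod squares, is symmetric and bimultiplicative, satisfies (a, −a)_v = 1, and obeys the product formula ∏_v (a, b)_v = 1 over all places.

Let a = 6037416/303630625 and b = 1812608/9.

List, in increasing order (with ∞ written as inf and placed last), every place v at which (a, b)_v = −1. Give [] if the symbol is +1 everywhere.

(a, b) ≡ (154, 2) mod (ℚ^×)²; places V = {2, 3, 5, 7, 11, 17, 41, ∞}.
(a,b)_7: α=1, u≡1; β=2, v≡2 (mod 7); (1|7)=+1, (2|7)=+1; sign (−1)^0·+1^2·+1^1 = +1.
(a,b)_41: α=-2, u≡37; β=0, v≡18 (mod 41); (37|41)=+1, (18|41)=+1; sign (−1)^0·+1^0·+1^-2 = +1.
(a,b)_2: α=3, β=7; u≡5, v≡1 (mod 8); ε(u)ε(v)=0·0, αω(v)=3·0, βω(u)=7·1; sum ≡ 1  ⇒  -1.
(a,b)_3: α=4, u≡1; β=-2, v≡2 (mod 3); (1|3)=+1, (2|3)=-1; sign (−1)^0·+1^-2·-1^4 = +1.
(a,b)_11: α=3, u≡4; β=0, v≡8 (mod 11); (4|11)=+1, (8|11)=-1; sign (−1)^0·+1^0·-1^3 = -1.
(a,b)_∞: sgn(154)=+, sgn(2)=+, so +1.
(a,b)_5: α=-4, u≡4; β=0, v≡2 (mod 5); (4|5)=+1, (2|5)=-1; sign (−1)^0·+1^0·-1^-4 = +1.
(a,b)_17: α=-2, u≡13; β=2, v≡15 (mod 17); (13|17)=+1, (15|17)=+1; sign (−1)^0·+1^2·+1^-2 = +1.
(154, 2 / ℚ) ramifies at {2, 11}: a division algebra.

[2, 11]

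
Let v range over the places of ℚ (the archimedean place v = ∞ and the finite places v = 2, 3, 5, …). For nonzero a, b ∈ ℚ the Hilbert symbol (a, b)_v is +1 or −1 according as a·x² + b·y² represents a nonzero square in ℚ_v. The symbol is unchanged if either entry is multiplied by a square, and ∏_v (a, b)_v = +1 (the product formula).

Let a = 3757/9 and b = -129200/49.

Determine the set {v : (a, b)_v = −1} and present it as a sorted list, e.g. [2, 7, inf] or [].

[13, 19]

(a, b) ≡ (13, -323) mod (ℚ^×)²; places V = {2, 3, 5, 7, 13, 17, 19, ∞}.
(a,b)_2: α=0, β=4; u≡5, v≡5 (mod 8); ε(u)ε(v)=0·0, αω(v)=0·1, βω(u)=4·1; sum ≡ 0  ⇒  +1.
(a,b)_∞: sgn(13)=+, sgn(-323)=−, so +1.
(a,b)_13: α=1, u≡9; β=0, v≡2 (mod 13); (9|13)=+1, (2|13)=-1; sign (−1)^0·+1^0·-1^1 = -1.
(a,b)_3: α=-2, u≡1; β=0, v≡1 (mod 3); (1|3)=+1, (1|3)=+1; sign (−1)^0·+1^0·+1^-2 = +1.
(a,b)_19: α=0, u≡10; β=1, v≡14 (mod 19); (10|19)=-1, (14|19)=-1; sign (−1)^0·-1^1·-1^0 = -1.
(a,b)_5: α=0, u≡3; β=2, v≡3 (mod 5); (3|5)=-1, (3|5)=-1; sign (−1)^0·-1^2·-1^0 = +1.
(a,b)_7: α=0, u≡6; β=-2, v≡6 (mod 7); (6|7)=-1, (6|7)=-1; sign (−1)^0·-1^-2·-1^0 = +1.
(a,b)_17: α=2, u≡9; β=1, v≡9 (mod 17); (9|17)=+1, (9|17)=+1; sign (−1)^0·+1^1·+1^2 = +1.
Ram(13, -323) = {13, 19}; no ℚ_13-point on the conic.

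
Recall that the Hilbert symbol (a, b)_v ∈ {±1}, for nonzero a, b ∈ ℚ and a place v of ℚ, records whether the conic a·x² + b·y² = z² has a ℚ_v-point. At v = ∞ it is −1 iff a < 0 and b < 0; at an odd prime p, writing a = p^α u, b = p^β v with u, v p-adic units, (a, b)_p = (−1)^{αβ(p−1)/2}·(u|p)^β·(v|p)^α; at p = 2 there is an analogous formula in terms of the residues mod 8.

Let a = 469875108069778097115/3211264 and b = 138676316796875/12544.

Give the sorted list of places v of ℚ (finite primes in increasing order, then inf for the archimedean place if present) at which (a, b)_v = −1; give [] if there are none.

[2, 3, 13, 17]

Mod squares: a ≡ 3315, b ≡ 11. Check v ∈ {∞, 2, 3, 5, 7, 11, 13, 17, 19, 23}.
v=7: a=7^-2·(≡1), b=7^-2·(≡1) mod 7; (1|7)=+1, (1|7)=+1; (−1)^{-2·-2·3}·(+1)^-2·(+1)^-2 = +1.
v=11: a=11^4·(≡4), b=11^1·(≡3) mod 11; (4|11)=+1, (3|11)=+1; (−1)^{4·1·5}·(+1)^1·(+1)^4 = +1.
v=13: a=13^5·(≡2), b=13^2·(≡11) mod 13; (2|13)=-1, (11|13)=-1; (−1)^{5·2·6}·(-1)^2·(-1)^5 = -1.
v=23: a=23^0·(≡18), b=23^2·(≡14) mod 23; (18|23)=+1, (14|23)=-1; (−1)^{0·2·11}·(+1)^2·(-1)^0 = +1.
v=19: a=19^4·(≡16), b=19^2·(≡9) mod 19; (16|19)=+1, (9|19)=+1; (−1)^{4·2·9}·(+1)^2·(+1)^4 = +1.
v=2: v_2(a)=-16, v_2(b)=-8; units ≡ 3, 3 (mod 8); ε·ε+αω+βω = 1·1+-16·1+-8·1 ≡ 1  ⇒  (a,b)_2 = -1.
v=∞: 3315 > 0 and 11 > 0  ⇒  (a,b)_∞ = +1.
v=17: a=17^3·(≡8), b=17^0·(≡7) mod 17; (8|17)=+1, (7|17)=-1; (−1)^{3·0·8}·(+1)^0·(-1)^3 = -1.
v=3: a=3^3·(≡1), b=3^0·(≡2) mod 3; (1|3)=+1, (2|3)=-1; (−1)^{3·0·1}·(+1)^0·(-1)^3 = -1.
v=5: a=5^1·(≡2), b=5^8·(≡4) mod 5; (2|5)=-1, (4|5)=+1; (−1)^{1·8·2}·(-1)^8·(+1)^1 = +1.
Ram(3315, 11) = {2, 3, 13, 17}; no ℚ_2-point on the conic.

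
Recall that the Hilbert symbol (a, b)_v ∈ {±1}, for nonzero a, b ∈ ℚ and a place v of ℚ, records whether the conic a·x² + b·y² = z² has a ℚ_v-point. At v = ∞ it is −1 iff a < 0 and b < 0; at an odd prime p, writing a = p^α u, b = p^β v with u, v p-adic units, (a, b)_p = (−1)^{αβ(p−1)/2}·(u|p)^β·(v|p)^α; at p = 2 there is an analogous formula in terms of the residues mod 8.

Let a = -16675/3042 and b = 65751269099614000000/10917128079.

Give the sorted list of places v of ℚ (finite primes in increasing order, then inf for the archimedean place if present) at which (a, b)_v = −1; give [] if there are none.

Mod squares: a ≡ -1334, b ≡ 117630786. Check v ∈ {∞, 2, 3, 5, 7, 11, 13, 17, 19, 23, 29}.
v=11: a=11^0·(≡2), b=11^-2·(≡1) mod 11; (2|11)=-1, (1|11)=+1; (−1)^{0·-2·5}·(-1)^-2·(+1)^0 = +1.
v=∞: -1334 < 0 and 117630786 > 0  ⇒  (a,b)_∞ = +1.
v=13: a=13^-2·(≡6), b=13^-5·(≡2) mod 13; (6|13)=-1, (2|13)=-1; (−1)^{-2·-5·6}·(-1)^-5·(-1)^-2 = -1.
v=17: a=17^0·(≡15), b=17^1·(≡4) mod 17; (15|17)=+1, (4|17)=+1; (−1)^{0·1·8}·(+1)^1·(+1)^0 = +1.
v=5: a=5^2·(≡4), b=5^6·(≡4) mod 5; (4|5)=+1, (4|5)=+1; (−1)^{2·6·2}·(+1)^6·(+1)^2 = +1.
v=23: a=23^1·(≡21), b=23^3·(≡17) mod 23; (21|23)=-1, (17|23)=-1; (−1)^{1·3·11}·(-1)^3·(-1)^1 = -1.
v=29: a=29^1·(≡8), b=29^3·(≡25) mod 29; (8|29)=-1, (25|29)=+1; (−1)^{1·3·14}·(-1)^3·(+1)^1 = -1.
v=7: a=7^0·(≡5), b=7^3·(≡4) mod 7; (5|7)=-1, (4|7)=+1; (−1)^{0·3·3}·(-1)^3·(+1)^0 = -1.
v=19: a=19^0·(≡13), b=19^1·(≡4) mod 19; (13|19)=-1, (4|19)=+1; (−1)^{0·1·9}·(-1)^1·(+1)^0 = -1.
v=3: a=3^-2·(≡1), b=3^-5·(≡1) mod 3; (1|3)=+1, (1|3)=+1; (−1)^{-2·-5·1}·(+1)^-5·(+1)^-2 = +1.
v=2: v_2(a)=-1, v_2(b)=7; units ≡ 5, 1 (mod 8); ε·ε+αω+βω = 0·0+-1·0+7·1 ≡ 1  ⇒  (a,b)_2 = -1.
(-1334, 117630786 / ℚ) ramifies at {2, 7, 13, 19, 23, 29}: a division algebra.

[2, 7, 13, 19, 23, 29]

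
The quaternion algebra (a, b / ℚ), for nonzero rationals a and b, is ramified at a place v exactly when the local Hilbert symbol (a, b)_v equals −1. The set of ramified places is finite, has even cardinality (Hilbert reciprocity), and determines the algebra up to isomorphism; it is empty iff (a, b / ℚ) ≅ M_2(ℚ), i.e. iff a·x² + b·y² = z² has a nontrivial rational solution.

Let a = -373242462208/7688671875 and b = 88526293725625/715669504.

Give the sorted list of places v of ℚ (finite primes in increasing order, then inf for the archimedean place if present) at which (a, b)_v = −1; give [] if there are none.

(a, b) ≡ (-21, 1563361) mod (ℚ^×)²; places V = {2, 3, 5, 7, 11, 19, 29, 31, 37, 41, 43, 47, ∞}.
(a,b)_∞: sgn(-21)=−, sgn(1563361)=+, so +1.
(a,b)_29: α=0, u≡15; β=1, v≡27 (mod 29); (15|29)=-1, (27|29)=-1; sign (−1)^0·-1^1·-1^0 = -1.
(a,b)_3: α=-9, u≡2; β=0, v≡1 (mod 3); (2|3)=-1, (1|3)=+1; sign (−1)^0·-1^0·+1^-9 = +1.
(a,b)_11: α=2, u≡4; β=-2, v≡8 (mod 11); (4|11)=+1, (8|11)=-1; sign (−1)^0·+1^-2·-1^2 = +1.
(a,b)_43: α=0, u≡2; β=2, v≡24 (mod 43); (2|43)=-1, (24|43)=+1; sign (−1)^0·-1^2·+1^0 = +1.
(a,b)_2: α=18, β=-14; u≡3, v≡1 (mod 8); ε(u)ε(v)=1·0, αω(v)=18·0, βω(u)=-14·1; sum ≡ 0  ⇒  +1.
(a,b)_7: α=1, u≡4; β=2, v≡1 (mod 7); (4|7)=+1, (1|7)=+1; sign (−1)^0·+1^2·+1^1 = +1.
(a,b)_31: α=0, u≡5; β=1, v≡19 (mod 31); (5|31)=+1, (19|31)=+1; sign (−1)^0·+1^1·+1^0 = +1.
(a,b)_5: α=-8, u≡4; β=4, v≡4 (mod 5); (4|5)=+1, (4|5)=+1; sign (−1)^0·+1^4·+1^-8 = +1.
(a,b)_41: α=2, u≡5; β=0, v≡33 (mod 41); (5|41)=+1, (33|41)=+1; sign (−1)^0·+1^0·+1^2 = +1.
(a,b)_19: α=0, u≡1; β=-2, v≡15 (mod 19); (1|19)=+1, (15|19)=-1; sign (−1)^0·+1^-2·-1^0 = +1.
(a,b)_47: α=0, u≡23; β=1, v≡25 (mod 47); (23|47)=-1, (25|47)=+1; sign (−1)^0·-1^1·+1^0 = -1.
(a,b)_37: α=0, u≡4; β=1, v≡26 (mod 37); (4|37)=+1, (26|37)=+1; sign (−1)^0·+1^1·+1^0 = +1.
Ram(-21, 1563361) = {29, 47}; no ℚ_29-point on the conic.

[29, 47]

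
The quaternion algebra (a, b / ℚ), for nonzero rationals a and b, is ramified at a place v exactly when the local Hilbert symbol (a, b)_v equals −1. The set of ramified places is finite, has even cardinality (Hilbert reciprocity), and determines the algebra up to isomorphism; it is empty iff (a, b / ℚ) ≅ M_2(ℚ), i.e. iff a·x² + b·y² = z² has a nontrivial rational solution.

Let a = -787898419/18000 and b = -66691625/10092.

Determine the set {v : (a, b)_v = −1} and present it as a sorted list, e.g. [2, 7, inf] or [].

Mod squares: a ≡ -8855, b ≡ -47355. Check v ∈ {∞, 2, 3, 5, 7, 11, 13, 23, 29, 41}.
v=23: a=23^3·(≡9), b=23^0·(≡4) mod 23; (9|23)=+1, (4|23)=+1; (−1)^{3·0·11}·(+1)^0·(+1)^3 = +1.
v=∞: -8855 < 0 and -47355 < 0  ⇒  (a,b)_∞ = -1.
v=3: a=3^-2·(≡1), b=3^-1·(≡1) mod 3; (1|3)=+1, (1|3)=+1; (−1)^{-2·-1·1}·(+1)^-1·(+1)^-2 = +1.
v=11: a=11^1·(≡5), b=11^1·(≡10) mod 11; (5|11)=+1, (10|11)=-1; (−1)^{1·1·5}·(+1)^1·(-1)^1 = +1.
v=2: v_2(a)=-4, v_2(b)=-2; units ≡ 1, 5 (mod 8); ε·ε+αω+βω = 0·0+-4·1+-2·0 ≡ 0  ⇒  (a,b)_2 = +1.
v=13: a=13^0·(≡7), b=13^2·(≡4) mod 13; (7|13)=-1, (4|13)=+1; (−1)^{0·2·6}·(-1)^2·(+1)^0 = +1.
v=7: a=7^1·(≡1), b=7^1·(≡2) mod 7; (1|7)=+1, (2|7)=+1; (−1)^{1·1·3}·(+1)^1·(+1)^1 = -1.
v=41: a=41^0·(≡16), b=41^1·(≡22) mod 41; (16|41)=+1, (22|41)=-1; (−1)^{0·1·20}·(+1)^1·(-1)^0 = +1.
v=29: a=29^2·(≡8), b=29^-2·(≡14) mod 29; (8|29)=-1, (14|29)=-1; (−1)^{2·-2·14}·(-1)^-2·(-1)^2 = +1.
v=5: a=5^-3·(≡4), b=5^3·(≡1) mod 5; (4|5)=+1, (1|5)=+1; (−1)^{-3·3·2}·(+1)^3·(+1)^-3 = +1.
Ram(-8855, -47355) = {7, ∞}; no ℚ_7-point on the conic.

[7, inf]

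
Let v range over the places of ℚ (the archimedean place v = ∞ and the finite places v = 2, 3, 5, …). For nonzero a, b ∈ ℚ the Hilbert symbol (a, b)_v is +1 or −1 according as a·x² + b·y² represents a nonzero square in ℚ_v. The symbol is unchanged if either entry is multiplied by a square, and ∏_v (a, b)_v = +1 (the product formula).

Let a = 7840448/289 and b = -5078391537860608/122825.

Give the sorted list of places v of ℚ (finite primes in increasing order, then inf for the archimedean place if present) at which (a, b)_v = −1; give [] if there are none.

(a, b) ≡ (122507, -4301) mod (ℚ^×)²; places V = {2, 5, 7, 11, 17, 23, 37, 43, ∞}.
(a,b)_2: α=6, β=16; u≡3, v≡3 (mod 8); ε(u)ε(v)=1·1, αω(v)=6·1, βω(u)=16·1; sum ≡ 1  ⇒  -1.
(a,b)_∞: sgn(122507)=+, sgn(-4301)=−, so +1.
(a,b)_23: α=0, u≡16; β=1, v≡22 (mod 23); (16|23)=+1, (22|23)=-1; sign (−1)^0·+1^1·-1^0 = +1.
(a,b)_7: α=1, u≡4; β=0, v≡4 (mod 7); (4|7)=+1, (4|7)=+1; sign (−1)^0·+1^0·+1^1 = +1.
(a,b)_17: α=-2, u≡14; β=-3, v≡16 (mod 17); (14|17)=-1, (16|17)=+1; sign (−1)^0·-1^-3·+1^-2 = -1.
(a,b)_37: α=1, u≡31; β=2, v≡36 (mod 37); (31|37)=-1, (36|37)=+1; sign (−1)^0·-1^2·+1^1 = +1.
(a,b)_11: α=1, u≡4; β=3, v≡1 (mod 11); (4|11)=+1, (1|11)=+1; sign (−1)^1·+1^3·+1^1 = -1.
(a,b)_43: α=1, u≡13; β=2, v≡33 (mod 43); (13|43)=+1, (33|43)=-1; sign (−1)^0·+1^2·-1^1 = -1.
(a,b)_5: α=0, u≡2; β=-2, v≡4 (mod 5); (2|5)=-1, (4|5)=+1; sign (−1)^0·-1^-2·+1^0 = +1.
Ram(122507, -4301) = {2, 11, 17, 43}; no ℚ_2-point on the conic.

[2, 11, 17, 43]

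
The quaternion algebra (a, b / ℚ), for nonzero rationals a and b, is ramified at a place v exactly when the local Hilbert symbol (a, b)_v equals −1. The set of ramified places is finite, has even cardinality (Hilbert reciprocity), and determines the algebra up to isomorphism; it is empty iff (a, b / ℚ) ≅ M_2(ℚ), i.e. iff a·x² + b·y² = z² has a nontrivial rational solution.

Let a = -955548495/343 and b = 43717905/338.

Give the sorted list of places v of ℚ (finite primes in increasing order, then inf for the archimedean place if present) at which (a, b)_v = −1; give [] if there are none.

(a, b) ≡ (-682465, 80290) mod (ℚ^×)²; places V = {2, 3, 5, 7, 11, 13, 17, 31, 37, ∞}.
(a,b)_37: α=1, u≡18; β=1, v≡31 (mod 37); (18|37)=-1, (31|37)=-1; sign (−1)^0·-1^1·-1^1 = +1.
(a,b)_5: α=1, u≡2; β=1, v≡2 (mod 5); (2|5)=-1, (2|5)=-1; sign (−1)^0·-1^1·-1^1 = +1.
(a,b)_11: α=2, u≡7; β=2, v≡4 (mod 11); (7|11)=-1, (4|11)=+1; sign (−1)^0·-1^2·+1^2 = +1.
(a,b)_∞: sgn(-682465)=−, sgn(80290)=+, so +1.
(a,b)_31: α=1, u≡27; β=1, v≡30 (mod 31); (27|31)=-1, (30|31)=-1; sign (−1)^1·-1^1·-1^1 = -1.
(a,b)_2: α=0, β=-1; u≡7, v≡1 (mod 8); ε(u)ε(v)=1·0, αω(v)=0·0, βω(u)=-1·0; sum ≡ 0  ⇒  +1.
(a,b)_3: α=4, u≡2; β=2, v≡1 (mod 3); (2|3)=-1, (1|3)=+1; sign (−1)^0·-1^2·+1^4 = +1.
(a,b)_13: α=0, u≡12; β=-2, v≡5 (mod 13); (12|13)=+1, (5|13)=-1; sign (−1)^0·+1^-2·-1^0 = +1.
(a,b)_17: α=1, u≡16; β=0, v≡13 (mod 17); (16|17)=+1, (13|17)=+1; sign (−1)^0·+1^0·+1^1 = +1.
(a,b)_7: α=-3, u≡1; β=1, v≡4 (mod 7); (1|7)=+1, (4|7)=+1; sign (−1)^1·+1^1·+1^-3 = -1.
Ram(-682465, 80290) = {7, 31}; no ℚ_7-point on the conic.

[7, 31]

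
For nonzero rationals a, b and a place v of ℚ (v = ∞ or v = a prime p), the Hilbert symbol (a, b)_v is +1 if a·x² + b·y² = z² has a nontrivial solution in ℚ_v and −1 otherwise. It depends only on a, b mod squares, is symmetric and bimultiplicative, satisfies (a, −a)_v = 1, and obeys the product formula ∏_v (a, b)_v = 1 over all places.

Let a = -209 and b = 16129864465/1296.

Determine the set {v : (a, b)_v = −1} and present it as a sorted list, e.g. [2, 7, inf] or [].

[11, 23]

(a, b) ≡ (-209, 2185) mod (ℚ^×)²; places V = {2, 3, 5, 11, 13, 19, 23, ∞}.
(a,b)_23: α=0, u≡21; β=1, v≡12 (mod 23); (21|23)=-1, (12|23)=+1; sign (−1)^0·-1^1·+1^0 = -1.
(a,b)_3: α=0, u≡1; β=-4, v≡1 (mod 3); (1|3)=+1, (1|3)=+1; sign (−1)^0·+1^-4·+1^0 = +1.
(a,b)_5: α=0, u≡1; β=1, v≡3 (mod 5); (1|5)=+1, (3|5)=-1; sign (−1)^0·+1^1·-1^0 = +1.
(a,b)_19: α=1, u≡8; β=3, v≡6 (mod 19); (8|19)=-1, (6|19)=+1; sign (−1)^1·-1^3·+1^1 = +1.
(a,b)_2: α=0, β=-4; u≡7, v≡1 (mod 8); ε(u)ε(v)=1·0, αω(v)=0·0, βω(u)=-4·0; sum ≡ 0  ⇒  +1.
(a,b)_13: α=0, u≡12; β=2, v≡3 (mod 13); (12|13)=+1, (3|13)=+1; sign (−1)^0·+1^2·+1^0 = +1.
(a,b)_∞: sgn(-209)=−, sgn(2185)=+, so +1.
(a,b)_11: α=1, u≡3; β=2, v≡6 (mod 11); (3|11)=+1, (6|11)=-1; sign (−1)^0·+1^2·-1^1 = -1.
(-209, 2185 / ℚ) ramifies at {11, 23}: a division algebra.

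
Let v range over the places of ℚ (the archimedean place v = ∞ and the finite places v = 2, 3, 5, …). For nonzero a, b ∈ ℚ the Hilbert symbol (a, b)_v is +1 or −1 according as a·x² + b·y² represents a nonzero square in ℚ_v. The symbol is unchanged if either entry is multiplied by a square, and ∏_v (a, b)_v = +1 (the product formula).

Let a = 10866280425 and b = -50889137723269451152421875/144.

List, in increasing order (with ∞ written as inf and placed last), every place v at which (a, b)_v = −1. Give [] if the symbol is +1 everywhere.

(a, b) ≡ (8870433, -155155) mod (ℚ^×)²; places V = {2, 3, 5, 7, 11, 13, 23, 29, 31, ∞}.
(a,b)_∞: sgn(8870433)=+, sgn(-155155)=−, so +1.
(a,b)_3: α=1, u≡2; β=-2, v≡2 (mod 3); (2|3)=-1, (2|3)=-1; sign (−1)^0·-1^-2·-1^1 = -1.
(a,b)_31: α=1, u≡22; β=3, v≡13 (mod 31); (22|31)=-1, (13|31)=-1; sign (−1)^1·-1^3·-1^1 = -1.
(a,b)_13: α=1, u≡4; β=3, v≡9 (mod 13); (4|13)=+1, (9|13)=+1; sign (−1)^0·+1^3·+1^1 = +1.
(a,b)_11: α=1, u≡5; β=3, v≡8 (mod 11); (5|11)=+1, (8|11)=-1; sign (−1)^1·+1^3·-1^1 = +1.
(a,b)_7: α=2, u≡6; β=5, v≡2 (mod 7); (6|7)=-1, (2|7)=+1; sign (−1)^0·-1^5·+1^2 = -1.
(a,b)_2: α=0, β=-4; u≡1, v≡5 (mod 8); ε(u)ε(v)=0·0, αω(v)=0·1, βω(u)=-4·0; sum ≡ 0  ⇒  +1.
(a,b)_23: α=1, u≡19; β=2, v≡12 (mod 23); (19|23)=-1, (12|23)=+1; sign (−1)^0·-1^2·+1^1 = +1.
(a,b)_5: α=2, u≡2; β=7, v≡1 (mod 5); (2|5)=-1, (1|5)=+1; sign (−1)^0·-1^7·+1^2 = -1.
(a,b)_29: α=1, u≡11; β=2, v≡5 (mod 29); (11|29)=-1, (5|29)=+1; sign (−1)^0·-1^2·+1^1 = +1.
Ram(8870433, -155155) = {3, 5, 7, 31}; no ℚ_3-point on the conic.

[3, 5, 7, 31]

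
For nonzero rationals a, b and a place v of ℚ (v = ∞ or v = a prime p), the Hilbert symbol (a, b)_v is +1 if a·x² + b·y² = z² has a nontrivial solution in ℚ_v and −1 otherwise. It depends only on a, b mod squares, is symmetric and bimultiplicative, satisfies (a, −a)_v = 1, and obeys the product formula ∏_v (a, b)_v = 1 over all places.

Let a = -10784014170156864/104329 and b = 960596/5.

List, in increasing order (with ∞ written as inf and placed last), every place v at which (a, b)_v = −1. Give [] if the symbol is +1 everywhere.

(a, b) ≡ (-33189, 145) mod (ℚ^×)²; places V = {2, 3, 5, 7, 13, 17, 19, 23, 29, 37, ∞}.
(a,b)_17: α=-2, u≡10; β=0, v≡9 (mod 17); (10|17)=-1, (9|17)=+1; sign (−1)^0·-1^0·+1^-2 = +1.
(a,b)_23: α=1, u≡16; β=0, v≡14 (mod 23); (16|23)=+1, (14|23)=-1; sign (−1)^0·+1^0·-1^1 = -1.
(a,b)_3: α=7, u≡1; β=0, v≡1 (mod 3); (1|3)=+1, (1|3)=+1; sign (−1)^0·+1^0·+1^7 = +1.
(a,b)_∞: sgn(-33189)=−, sgn(145)=+, so +1.
(a,b)_7: α=2, u≡5; β=2, v≡5 (mod 7); (5|7)=-1, (5|7)=-1; sign (−1)^0·-1^2·-1^2 = +1.
(a,b)_37: α=1, u≡10; β=0, v≡30 (mod 37); (10|37)=+1, (30|37)=+1; sign (−1)^0·+1^0·+1^1 = +1.
(a,b)_19: α=-2, u≡6; β=0, v≡14 (mod 19); (6|19)=+1, (14|19)=-1; sign (−1)^0·+1^0·-1^-2 = +1.
(a,b)_2: α=6, β=2; u≡3, v≡1 (mod 8); ε(u)ε(v)=1·0, αω(v)=6·0, βω(u)=2·1; sum ≡ 0  ⇒  +1.
(a,b)_29: α=2, u≡7; β=1, v≡7 (mod 29); (7|29)=+1, (7|29)=+1; sign (−1)^0·+1^1·+1^2 = +1.
(a,b)_13: α=3, u≡2; β=2, v≡11 (mod 13); (2|13)=-1, (11|13)=-1; sign (−1)^0·-1^2·-1^3 = -1.
(a,b)_5: α=0, u≡4; β=-1, v≡1 (mod 5); (4|5)=+1, (1|5)=+1; sign (−1)^0·+1^-1·+1^0 = +1.
Ram(-33189, 145) = {13, 23}; no ℚ_13-point on the conic.

[13, 23]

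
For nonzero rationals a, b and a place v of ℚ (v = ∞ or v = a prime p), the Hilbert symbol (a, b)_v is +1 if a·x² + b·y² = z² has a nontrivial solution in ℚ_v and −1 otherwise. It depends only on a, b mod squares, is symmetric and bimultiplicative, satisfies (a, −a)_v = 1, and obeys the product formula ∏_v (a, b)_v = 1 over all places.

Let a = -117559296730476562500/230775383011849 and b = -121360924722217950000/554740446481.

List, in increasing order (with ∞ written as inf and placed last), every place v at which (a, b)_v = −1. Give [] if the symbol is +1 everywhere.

Mod squares: a ≡ -6545, b ≡ -595. Check v ∈ {∞, 2, 3, 5, 7, 11, 13, 17, 19, 23, 47, 53}.
v=53: a=53^0·(≡27), b=53^-2·(≡45) mod 53; (27|53)=-1, (45|53)=-1; (−1)^{0·-2·26}·(-1)^-2·(-1)^0 = +1.
v=7: a=7^1·(≡6), b=7^9·(≡3) mod 7; (6|7)=-1, (3|7)=-1; (−1)^{1·9·3}·(-1)^9·(-1)^1 = -1.
v=23: a=23^-4·(≡17), b=23^-2·(≡8) mod 23; (17|23)=-1, (8|23)=+1; (−1)^{-4·-2·11}·(-1)^-2·(+1)^-4 = +1.
v=5: a=5^9·(≡4), b=5^5·(≡1) mod 5; (4|5)=+1, (1|5)=+1; (−1)^{9·5·2}·(+1)^5·(+1)^9 = +1.
v=∞: -6545 < 0 and -595 < 0  ⇒  (a,b)_∞ = -1.
v=3: a=3^6·(≡1), b=3^4·(≡2) mod 3; (1|3)=+1, (2|3)=-1; (−1)^{6·4·1}·(+1)^4·(-1)^6 = +1.
v=47: a=47^-4·(≡33), b=47^-2·(≡3) mod 47; (33|47)=-1, (3|47)=+1; (−1)^{-4·-2·23}·(-1)^-2·(+1)^-4 = +1.
v=11: a=11^3·(≡10), b=11^2·(≡6) mod 11; (10|11)=-1, (6|11)=-1; (−1)^{3·2·5}·(-1)^2·(-1)^3 = -1.
v=13: a=13^-2·(≡11), b=13^-2·(≡4) mod 13; (11|13)=-1, (4|13)=+1; (−1)^{-2·-2·6}·(-1)^-2·(+1)^-2 = +1.
v=19: a=19^4·(≡2), b=19^2·(≡2) mod 19; (2|19)=-1, (2|19)=-1; (−1)^{4·2·9}·(-1)^2·(-1)^4 = +1.
v=2: v_2(a)=2, v_2(b)=4; units ≡ 7, 5 (mod 8); ε·ε+αω+βω = 1·0+2·1+4·0 ≡ 0  ⇒  (a,b)_2 = +1.
v=17: a=17^1·(≡7), b=17^1·(≡1) mod 17; (7|17)=-1, (1|17)=+1; (−1)^{1·1·8}·(-1)^1·(+1)^1 = -1.
(-6545, -595 / ℚ) ramifies at {7, 11, 17, ∞}: a division algebra.

[7, 11, 17, inf]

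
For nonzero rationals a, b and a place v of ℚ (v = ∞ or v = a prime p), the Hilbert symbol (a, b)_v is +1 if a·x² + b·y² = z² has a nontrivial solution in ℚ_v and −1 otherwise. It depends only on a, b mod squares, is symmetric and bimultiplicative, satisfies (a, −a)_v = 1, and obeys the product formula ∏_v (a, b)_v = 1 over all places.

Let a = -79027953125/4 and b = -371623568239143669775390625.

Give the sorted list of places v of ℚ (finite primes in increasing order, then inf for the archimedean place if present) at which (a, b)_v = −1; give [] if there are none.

[2, inf]

Mod squares: a ≡ -17501, b ≡ -1487585. Check v ∈ {∞, 2, 5, 11, 17, 37, 43}.
v=17: a=17^2·(≡13), b=17^5·(≡12) mod 17; (13|17)=+1, (12|17)=-1; (−1)^{2·5·8}·(+1)^5·(-1)^2 = +1.
v=37: a=37^1·(≡31), b=37^3·(≡31) mod 37; (31|37)=-1, (31|37)=-1; (−1)^{1·3·18}·(-1)^3·(-1)^1 = +1.
v=43: a=43^1·(≡14), b=43^3·(≡32) mod 43; (14|43)=+1, (32|43)=-1; (−1)^{1·3·21}·(+1)^3·(-1)^1 = +1.
v=2: v_2(a)=-2, v_2(b)=0; units ≡ 3, 7 (mod 8); ε·ε+αω+βω = 1·1+-2·0+0·1 ≡ 1  ⇒  (a,b)_2 = -1.
v=∞: -17501 < 0 and -1487585 < 0  ⇒  (a,b)_∞ = -1.
v=11: a=11^1·(≡4), b=11^3·(≡10) mod 11; (4|11)=+1, (10|11)=-1; (−1)^{1·3·5}·(+1)^3·(-1)^1 = +1.
v=5: a=5^6·(≡4), b=5^11·(≡3) mod 5; (4|5)=+1, (3|5)=-1; (−1)^{6·11·2}·(+1)^11·(-1)^6 = +1.
|Ram(-17501, -1487585)| = 2, even; anisotropic at {2, ∞}.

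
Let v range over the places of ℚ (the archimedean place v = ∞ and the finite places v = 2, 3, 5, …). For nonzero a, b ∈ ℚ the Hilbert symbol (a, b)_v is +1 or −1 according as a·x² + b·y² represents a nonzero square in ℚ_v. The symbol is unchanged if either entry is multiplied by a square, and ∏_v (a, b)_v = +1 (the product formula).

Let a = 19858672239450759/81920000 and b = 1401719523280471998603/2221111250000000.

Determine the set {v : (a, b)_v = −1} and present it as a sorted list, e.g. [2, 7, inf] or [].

[23, 37]

Mod squares: a ≡ 49358, b ≡ 641654. Check v ∈ {∞, 2, 3, 5, 7, 11, 13, 17, 23, 29, 31, 37, 41, 43}.
v=29: a=29^1·(≡20), b=29^3·(≡6) mod 29; (20|29)=+1, (6|29)=+1; (−1)^{1·3·14}·(+1)^3·(+1)^1 = +1.
v=37: a=37^1·(≡5), b=37^1·(≡26) mod 37; (5|37)=-1, (26|37)=+1; (−1)^{1·1·18}·(-1)^1·(+1)^1 = -1.
v=13: a=13^2·(≡3), b=13^3·(≡9) mod 13; (3|13)=+1, (9|13)=+1; (−1)^{2·3·6}·(+1)^3·(+1)^2 = +1.
v=41: a=41^2·(≡34), b=41^0·(≡21) mod 41; (34|41)=-1, (21|41)=+1; (−1)^{2·0·20}·(-1)^0·(+1)^2 = +1.
v=2: v_2(a)=-17, v_2(b)=-7; units ≡ 7, 3 (mod 8); ε·ε+αω+βω = 1·1+-17·1+-7·0 ≡ 0  ⇒  (a,b)_2 = +1.
v=23: a=23^1·(≡15), b=23^3·(≡22) mod 23; (15|23)=-1, (22|23)=-1; (−1)^{1·3·11}·(-1)^3·(-1)^1 = -1.
v=31: a=31^0·(≡22), b=31^-2·(≡9) mod 31; (22|31)=-1, (9|31)=+1; (−1)^{0·-2·15}·(-1)^-2·(+1)^0 = +1.
v=∞: 49358 > 0 and 641654 > 0  ⇒  (a,b)_∞ = +1.
v=7: a=7^0·(≡1), b=7^2·(≡3) mod 7; (1|7)=+1, (3|7)=-1; (−1)^{0·2·3}·(+1)^2·(-1)^0 = +1.
v=3: a=3^4·(≡2), b=3^4·(≡2) mod 3; (2|3)=-1, (2|3)=-1; (−1)^{4·4·1}·(-1)^4·(-1)^4 = +1.
v=17: a=17^2·(≡7), b=17^0·(≡12) mod 17; (7|17)=-1, (12|17)=-1; (−1)^{2·0·8}·(-1)^0·(-1)^2 = +1.
v=11: a=11^2·(≡5), b=11^4·(≡8) mod 11; (5|11)=+1, (8|11)=-1; (−1)^{2·4·5}·(+1)^4·(-1)^2 = +1.
v=43: a=43^0·(≡22), b=43^-2·(≡27) mod 43; (22|43)=-1, (27|43)=-1; (−1)^{0·-2·21}·(-1)^-2·(-1)^0 = +1.
v=5: a=5^-4·(≡2), b=5^-10·(≡4) mod 5; (2|5)=-1, (4|5)=+1; (−1)^{-4·-10·2}·(-1)^-10·(+1)^-4 = +1.
(49358, 641654 / ℚ) ramifies at {23, 37}: a division algebra.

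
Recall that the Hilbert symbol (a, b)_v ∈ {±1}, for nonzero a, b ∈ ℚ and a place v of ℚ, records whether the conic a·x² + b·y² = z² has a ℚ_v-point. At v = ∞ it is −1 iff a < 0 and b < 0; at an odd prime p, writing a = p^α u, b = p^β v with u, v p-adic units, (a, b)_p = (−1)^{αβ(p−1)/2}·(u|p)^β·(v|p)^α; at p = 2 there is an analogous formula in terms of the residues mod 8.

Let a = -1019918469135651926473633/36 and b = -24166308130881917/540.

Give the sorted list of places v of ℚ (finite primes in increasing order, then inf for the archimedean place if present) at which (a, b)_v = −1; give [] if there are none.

[3, 5, 17, 19, 23, inf]

(a, b) ≡ (-96577, -6555) mod (ℚ^×)²; places V = {2, 3, 5, 7, 11, 13, 17, 19, 23, ∞}.
(a,b)_5: α=0, u≡2; β=-1, v≡1 (mod 5); (2|5)=-1, (1|5)=+1; sign (−1)^0·-1^-1·+1^0 = -1.
(a,b)_11: α=2, u≡9; β=2, v≡3 (mod 11); (9|11)=+1, (3|11)=+1; sign (−1)^0·+1^2·+1^2 = +1.
(a,b)_3: α=-2, u≡2; β=-3, v≡2 (mod 3); (2|3)=-1, (2|3)=-1; sign (−1)^0·-1^-3·-1^-2 = -1.
(a,b)_17: α=3, u≡7; β=2, v≡11 (mod 17); (7|17)=-1, (11|17)=-1; sign (−1)^0·-1^2·-1^3 = -1.
(a,b)_∞: sgn(-96577)=−, sgn(-6555)=−, so -1.
(a,b)_19: α=5, u≡1; β=3, v≡7 (mod 19); (1|19)=+1, (7|19)=+1; sign (−1)^1·+1^3·+1^5 = -1.
(a,b)_2: α=-2, β=-2; u≡7, v≡5 (mod 8); ε(u)ε(v)=1·0, αω(v)=-2·1, βω(u)=-2·0; sum ≡ 0  ⇒  +1.
(a,b)_7: α=2, u≡4; β=2, v≡4 (mod 7); (4|7)=+1, (4|7)=+1; sign (−1)^0·+1^2·+1^2 = +1.
(a,b)_23: α=5, u≡19; β=3, v≡21 (mod 23); (19|23)=-1, (21|23)=-1; sign (−1)^1·-1^3·-1^5 = -1.
(a,b)_13: α=3, u≡6; β=2, v≡9 (mod 13); (6|13)=-1, (9|13)=+1; sign (−1)^0·-1^2·+1^3 = +1.
|Ram(-96577, -6555)| = 6, even; anisotropic at {3, 5, 17, 19, 23, ∞}.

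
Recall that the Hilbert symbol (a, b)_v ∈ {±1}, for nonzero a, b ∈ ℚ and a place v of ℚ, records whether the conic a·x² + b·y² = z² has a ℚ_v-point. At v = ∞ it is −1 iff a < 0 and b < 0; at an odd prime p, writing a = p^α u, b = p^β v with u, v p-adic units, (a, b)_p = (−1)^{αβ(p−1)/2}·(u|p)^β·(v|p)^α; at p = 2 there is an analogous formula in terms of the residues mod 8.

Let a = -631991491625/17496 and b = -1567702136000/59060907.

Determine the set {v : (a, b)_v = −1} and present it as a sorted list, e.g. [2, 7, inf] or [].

Mod squares: a ≡ -390, b ≡ -105. Check v ∈ {∞, 2, 3, 5, 7, 11, 13, 17, 29, 37, 41}.
v=29: a=29^0·(≡16), b=29^-2·(≡18) mod 29; (16|29)=+1, (18|29)=-1; (−1)^{0·-2·14}·(+1)^-2·(-1)^0 = +1.
v=11: a=11^0·(≡2), b=11^2·(≡5) mod 11; (2|11)=-1, (5|11)=+1; (−1)^{0·2·5}·(-1)^2·(+1)^0 = +1.
v=7: a=7^0·(≡1), b=7^1·(≡5) mod 7; (1|7)=+1, (5|7)=-1; (−1)^{0·1·3}·(+1)^1·(-1)^0 = +1.
v=37: a=37^2·(≡13), b=37^2·(≡29) mod 37; (13|37)=-1, (29|37)=-1; (−1)^{2·2·18}·(-1)^2·(-1)^2 = +1.
v=5: a=5^3·(≡2), b=5^3·(≡1) mod 5; (2|5)=-1, (1|5)=+1; (−1)^{3·3·2}·(-1)^3·(+1)^3 = -1.
v=13: a=13^3·(≡12), b=13^2·(≡10) mod 13; (12|13)=+1, (10|13)=+1; (−1)^{3·2·6}·(+1)^2·(+1)^3 = +1.
v=2: v_2(a)=-3, v_2(b)=6; units ≡ 5, 7 (mod 8); ε·ε+αω+βω = 0·1+-3·0+6·1 ≡ 0  ⇒  (a,b)_2 = +1.
v=∞: -390 < 0 and -105 < 0  ⇒  (a,b)_∞ = -1.
v=17: a=17^0·(≡8), b=17^-2·(≡6) mod 17; (8|17)=+1, (6|17)=-1; (−1)^{0·-2·8}·(+1)^-2·(-1)^0 = +1.
v=41: a=41^2·(≡40), b=41^0·(≡33) mod 41; (40|41)=+1, (33|41)=+1; (−1)^{2·0·20}·(+1)^0·(+1)^2 = +1.
v=3: a=3^-7·(≡2), b=3^-5·(≡1) mod 3; (2|3)=-1, (1|3)=+1; (−1)^{-7·-5·1}·(-1)^-5·(+1)^-7 = +1.
|Ram(-390, -105)| = 2, even; anisotropic at {5, ∞}.

[5, inf]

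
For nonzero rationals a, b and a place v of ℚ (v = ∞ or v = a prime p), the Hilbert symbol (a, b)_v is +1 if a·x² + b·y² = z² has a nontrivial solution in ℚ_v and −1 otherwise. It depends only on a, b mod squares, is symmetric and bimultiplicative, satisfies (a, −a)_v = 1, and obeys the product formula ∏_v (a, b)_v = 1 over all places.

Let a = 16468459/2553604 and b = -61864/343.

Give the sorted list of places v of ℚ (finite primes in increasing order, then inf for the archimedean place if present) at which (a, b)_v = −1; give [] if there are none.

[2, 7, 11, 37]

Mod squares: a ≡ 19, b ≡ -108262. Check v ∈ {∞, 2, 7, 11, 17, 19, 37, 47}.
v=47: a=47^-2·(≡13), b=47^0·(≡26) mod 47; (13|47)=-1, (26|47)=-1; (−1)^{-2·0·23}·(-1)^0·(-1)^-2 = +1.
v=11: a=11^0·(≡2), b=11^1·(≡4) mod 11; (2|11)=-1, (4|11)=+1; (−1)^{0·1·5}·(-1)^1·(+1)^0 = -1.
v=2: v_2(a)=-2, v_2(b)=3; units ≡ 3, 5 (mod 8); ε·ε+αω+βω = 1·0+-2·1+3·1 ≡ 1  ⇒  (a,b)_2 = -1.
v=19: a=19^3·(≡16), b=19^1·(≡12) mod 19; (16|19)=+1, (12|19)=-1; (−1)^{3·1·9}·(+1)^1·(-1)^3 = +1.
v=∞: 19 > 0 and -108262 < 0  ⇒  (a,b)_∞ = +1.
v=17: a=17^-2·(≡9), b=17^0·(≡11) mod 17; (9|17)=+1, (11|17)=-1; (−1)^{-2·0·8}·(+1)^0·(-1)^-2 = +1.
v=37: a=37^0·(≡20), b=37^1·(≡3) mod 37; (20|37)=-1, (3|37)=+1; (−1)^{0·1·18}·(-1)^1·(+1)^0 = -1.
v=7: a=7^4·(≡5), b=7^-3·(≡2) mod 7; (5|7)=-1, (2|7)=+1; (−1)^{4·-3·3}·(-1)^-3·(+1)^4 = -1.
Ram(19, -108262) = {2, 7, 11, 37}; no ℚ_2-point on the conic.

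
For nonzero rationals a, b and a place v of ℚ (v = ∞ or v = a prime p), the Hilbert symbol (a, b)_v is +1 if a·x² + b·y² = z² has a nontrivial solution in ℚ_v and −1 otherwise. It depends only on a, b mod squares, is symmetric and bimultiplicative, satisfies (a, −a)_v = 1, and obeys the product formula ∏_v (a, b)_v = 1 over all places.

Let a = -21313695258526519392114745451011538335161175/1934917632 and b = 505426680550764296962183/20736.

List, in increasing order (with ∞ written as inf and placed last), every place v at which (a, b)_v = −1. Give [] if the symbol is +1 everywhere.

Mod squares: a ≡ -2066894, b ≡ 197743. Check v ∈ {∞, 2, 3, 5, 7, 13, 17, 31, 37, 41, 53}.
v=41: a=41^2·(≡20), b=41^1·(≡38) mod 41; (20|41)=+1, (38|41)=-1; (−1)^{2·1·20}·(+1)^1·(-1)^2 = +1.
v=31: a=31^3·(≡9), b=31^2·(≡19) mod 31; (9|31)=+1, (19|31)=+1; (−1)^{3·2·15}·(+1)^2·(+1)^3 = +1.
v=2: v_2(a)=-15, v_2(b)=-8; units ≡ 1, 7 (mod 8); ε·ε+αω+βω = 0·1+-15·0+-8·0 ≡ 0  ⇒  (a,b)_2 = +1.
v=5: a=5^2·(≡4), b=5^0·(≡3) mod 5; (4|5)=+1, (3|5)=-1; (−1)^{2·0·2}·(+1)^0·(-1)^2 = +1.
v=17: a=17^7·(≡4), b=17^4·(≡9) mod 17; (4|17)=+1, (9|17)=+1; (−1)^{7·4·8}·(+1)^4·(+1)^7 = +1.
v=37: a=37^3·(≡14), b=37^2·(≡32) mod 37; (14|37)=-1, (32|37)=-1; (−1)^{3·2·18}·(-1)^2·(-1)^3 = -1.
v=∞: -2066894 < 0 and 197743 > 0  ⇒  (a,b)_∞ = +1.
v=13: a=13^8·(≡6), b=13^3·(≡4) mod 13; (6|13)=-1, (4|13)=+1; (−1)^{8·3·6}·(-1)^3·(+1)^8 = -1.
v=3: a=3^-10·(≡1), b=3^-4·(≡1) mod 3; (1|3)=+1, (1|3)=+1; (−1)^{-10·-4·1}·(+1)^-4·(+1)^-10 = +1.
v=7: a=7^4·(≡6), b=7^3·(≡2) mod 7; (6|7)=-1, (2|7)=+1; (−1)^{4·3·3}·(-1)^3·(+1)^4 = -1.
v=53: a=53^5·(≡15), b=53^3·(≡39) mod 53; (15|53)=+1, (39|53)=-1; (−1)^{5·3·26}·(+1)^3·(-1)^5 = -1.
(-2066894, 197743 / ℚ) ramifies at {7, 13, 37, 53}: a division algebra.

[7, 13, 37, 53]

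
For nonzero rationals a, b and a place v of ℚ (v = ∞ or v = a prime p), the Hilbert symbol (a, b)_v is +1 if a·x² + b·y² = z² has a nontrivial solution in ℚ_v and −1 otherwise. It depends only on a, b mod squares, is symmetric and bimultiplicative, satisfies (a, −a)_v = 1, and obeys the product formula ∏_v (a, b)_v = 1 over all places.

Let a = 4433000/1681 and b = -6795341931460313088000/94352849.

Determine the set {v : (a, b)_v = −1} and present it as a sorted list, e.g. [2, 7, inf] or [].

[11, 13]

(a, b) ≡ (44330, -1817530) mod (ℚ^×)²; places V = {2, 3, 5, 11, 13, 23, 31, 37, 41, ∞}.
(a,b)_2: α=3, β=17; u≡5, v≡3 (mod 8); ε(u)ε(v)=0·1, αω(v)=3·1, βω(u)=17·1; sum ≡ 0  ⇒  +1.
(a,b)_5: α=3, u≡4; β=3, v≡4 (mod 5); (4|5)=+1, (4|5)=+1; sign (−1)^0·+1^3·+1^3 = +1.
(a,b)_37: α=0, u≡25; β=-2, v≡27 (mod 37); (25|37)=+1, (27|37)=+1; sign (−1)^0·+1^-2·+1^0 = +1.
(a,b)_11: α=1, u≡9; β=3, v≡3 (mod 11); (9|11)=+1, (3|11)=+1; sign (−1)^1·+1^3·+1^1 = -1.
(a,b)_∞: sgn(44330)=+, sgn(-1817530)=−, so +1.
(a,b)_31: α=1, u≡4; β=3, v≡29 (mod 31); (4|31)=+1, (29|31)=-1; sign (−1)^1·+1^3·-1^1 = +1.
(a,b)_3: α=0, u≡2; β=2, v≡2 (mod 3); (2|3)=-1, (2|3)=-1; sign (−1)^0·-1^2·-1^0 = +1.
(a,b)_13: α=1, u≡9; β=3, v≡2 (mod 13); (9|13)=+1, (2|13)=-1; sign (−1)^0·+1^3·-1^1 = -1.
(a,b)_41: α=-2, u≡39; β=-3, v≡37 (mod 41); (39|41)=+1, (37|41)=+1; sign (−1)^0·+1^-3·+1^-2 = +1.
(a,b)_23: α=0, u≡13; β=2, v≡5 (mod 23); (13|23)=+1, (5|23)=-1; sign (−1)^0·+1^2·-1^0 = +1.
|Ram(44330, -1817530)| = 2, even; anisotropic at {11, 13}.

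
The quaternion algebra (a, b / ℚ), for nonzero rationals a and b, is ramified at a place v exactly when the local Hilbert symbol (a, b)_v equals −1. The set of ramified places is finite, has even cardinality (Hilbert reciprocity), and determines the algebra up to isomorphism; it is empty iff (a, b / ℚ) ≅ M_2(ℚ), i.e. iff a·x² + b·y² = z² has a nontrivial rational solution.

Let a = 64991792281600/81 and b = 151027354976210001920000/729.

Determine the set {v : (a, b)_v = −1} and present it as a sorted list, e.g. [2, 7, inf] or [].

Mod squares: a ≡ 46, b ≡ 437. Check v ∈ {∞, 2, 3, 5, 17, 19, 23}.
v=19: a=19^2·(≡10), b=19^3·(≡5) mod 19; (10|19)=-1, (5|19)=+1; (−1)^{2·3·9}·(-1)^3·(+1)^2 = -1.
v=5: a=5^2·(≡4), b=5^4·(≡3) mod 5; (4|5)=+1, (3|5)=-1; (−1)^{2·4·2}·(+1)^4·(-1)^2 = +1.
v=3: a=3^-4·(≡1), b=3^-6·(≡2) mod 3; (1|3)=+1, (2|3)=-1; (−1)^{-4·-6·1}·(+1)^-6·(-1)^-4 = +1.
v=∞: 46 > 0 and 437 > 0  ⇒  (a,b)_∞ = +1.
v=17: a=17^2·(≡14), b=17^4·(≡10) mod 17; (14|17)=-1, (10|17)=-1; (−1)^{2·4·8}·(-1)^4·(-1)^2 = +1.
v=2: v_2(a)=11, v_2(b)=16; units ≡ 7, 5 (mod 8); ε·ε+αω+βω = 1·0+11·1+16·0 ≡ 1  ⇒  (a,b)_2 = -1.
v=23: a=23^3·(≡4), b=23^5·(≡21) mod 23; (4|23)=+1, (21|23)=-1; (−1)^{3·5·11}·(+1)^5·(-1)^3 = +1.
Ram(46, 437) = {2, 19}; no ℚ_2-point on the conic.

[2, 19]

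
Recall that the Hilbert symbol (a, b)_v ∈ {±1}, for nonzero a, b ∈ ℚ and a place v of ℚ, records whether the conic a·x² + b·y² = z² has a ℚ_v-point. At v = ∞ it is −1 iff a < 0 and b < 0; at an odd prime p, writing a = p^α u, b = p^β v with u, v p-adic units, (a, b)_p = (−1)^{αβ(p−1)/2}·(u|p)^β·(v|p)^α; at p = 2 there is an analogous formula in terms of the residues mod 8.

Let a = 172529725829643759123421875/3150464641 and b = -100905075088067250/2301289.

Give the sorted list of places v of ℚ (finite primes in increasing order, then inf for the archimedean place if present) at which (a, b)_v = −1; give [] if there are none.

[3, 11, 13, 17]

(a, b) ≡ (51051, -4290) mod (ℚ^×)²; places V = {2, 3, 5, 7, 11, 13, 17, 19, 37, 41, ∞}.
(a,b)_37: α=-4, u≡12; β=-2, v≡2 (mod 37); (12|37)=+1, (2|37)=-1; sign (−1)^0·+1^-2·-1^-4 = +1.
(a,b)_3: α=5, u≡1; β=3, v≡1 (mod 3); (1|3)=+1, (1|3)=+1; sign (−1)^1·+1^3·+1^5 = -1.
(a,b)_17: α=1, u≡14; β=2, v≡10 (mod 17); (14|17)=-1, (10|17)=-1; sign (−1)^0·-1^2·-1^1 = -1.
(a,b)_2: α=0, β=1; u≡3, v≡7 (mod 8); ε(u)ε(v)=1·1, αω(v)=0·0, βω(u)=1·1; sum ≡ 0  ⇒  +1.
(a,b)_41: α=-2, u≡38; β=-2, v≡15 (mod 41); (38|41)=-1, (15|41)=-1; sign (−1)^0·-1^-2·-1^-2 = +1.
(a,b)_∞: sgn(51051)=+, sgn(-4290)=−, so +1.
(a,b)_7: α=3, u≡5; β=2, v≡4 (mod 7); (5|7)=-1, (4|7)=+1; sign (−1)^0·-1^2·+1^3 = +1.
(a,b)_19: α=4, u≡6; β=2, v≡17 (mod 19); (6|19)=+1, (17|19)=+1; sign (−1)^0·+1^2·+1^4 = +1.
(a,b)_5: α=6, u≡4; β=3, v≡3 (mod 5); (4|5)=+1, (3|5)=-1; sign (−1)^0·+1^3·-1^6 = +1.
(a,b)_11: α=5, u≡7; β=3, v≡8 (mod 11); (7|11)=-1, (8|11)=-1; sign (−1)^1·-1^3·-1^5 = -1.
(a,b)_13: α=5, u≡4; β=3, v≡8 (mod 13); (4|13)=+1, (8|13)=-1; sign (−1)^0·+1^3·-1^5 = -1.
|Ram(51051, -4290)| = 4, even; anisotropic at {3, 11, 13, 17}.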